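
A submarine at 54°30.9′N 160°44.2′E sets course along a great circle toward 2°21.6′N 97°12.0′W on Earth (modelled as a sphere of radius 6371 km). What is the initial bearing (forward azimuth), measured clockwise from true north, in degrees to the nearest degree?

With φ₁ = 0.9515, φ₂ = 0.0412, Δλ = 1.7813 rad, the forward-azimuth formula gives
θ = atan2( sin Δλ cos φ₂ , cos φ₁ sin φ₂ − sin φ₁ cos φ₂ cos Δλ ) = atan2(0.9771, 0.1939) = 78.77°.
So the initial bearing is 79°.

79°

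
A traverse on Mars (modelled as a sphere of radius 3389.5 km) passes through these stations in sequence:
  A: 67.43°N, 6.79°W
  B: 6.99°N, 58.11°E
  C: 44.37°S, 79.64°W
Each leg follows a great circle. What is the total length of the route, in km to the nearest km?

Leg A→B: central angle 1.2933 rad, distance 4383.5 km.
Leg B→C: central angle 2.2272 rad, distance 7549.2 km.
Total: 4383.5 + 7549.2 ≈ 11933 km.

11933 km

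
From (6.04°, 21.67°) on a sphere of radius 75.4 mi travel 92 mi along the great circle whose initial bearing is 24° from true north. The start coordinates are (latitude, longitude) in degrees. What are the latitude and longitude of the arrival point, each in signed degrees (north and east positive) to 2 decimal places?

Angular distance δ = d/R = 92/75.4 = 1.22016 rad; initial bearing θ = 0.4189 rad.
sin φ₂ = sin φ₁ cos δ + cos φ₁ sin δ cos θ = (0.1052)(0.3435) + (0.9944)(0.9392)(0.9135) = 0.8893, so φ₂ = 62.79°.
Δλ = atan2(sin θ sin δ cos φ₁, cos δ − sin φ₁ sin φ₂) = atan2(0.3799, 0.2499) = 56.659°.
λ₂ = 21.670° + 56.659° = 78.33°.

62.79°, 78.33°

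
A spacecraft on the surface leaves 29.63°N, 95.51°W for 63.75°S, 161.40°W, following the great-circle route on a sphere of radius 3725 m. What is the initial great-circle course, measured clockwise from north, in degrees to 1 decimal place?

Δλ = -65.890° = -1.1500 rad.
y = sin Δλ · cos φ₂ = (-0.9128)(0.4423) = -0.4037
x = cos φ₁ sin φ₂ − sin φ₁ cos φ₂ cos Δλ = (0.8692)(-0.8969) − (0.4944)(0.4423)(0.4085) = -0.8689
θ = atan2(y, x) = -155.08°; adding 360° gives 204.9°.

204.9°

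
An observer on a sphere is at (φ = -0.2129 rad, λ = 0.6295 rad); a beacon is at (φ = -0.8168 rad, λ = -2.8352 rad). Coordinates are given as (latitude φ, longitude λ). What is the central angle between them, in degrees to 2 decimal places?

In radians: φ₁ = -0.2129, φ₂ = -0.8168, Δλ = 161.487° = 2.8185 rad.
Haversine: a = sin²(Δφ/2) + cos φ₁ cos φ₂ sin²(Δλ/2) = 0.0884 + (0.9774)(0.6846)(0.9741) = 0.74023.
Central angle c = 2·arcsin(√a) = 2.07197 rad.
So the angular separation is 118.71°.

118.71°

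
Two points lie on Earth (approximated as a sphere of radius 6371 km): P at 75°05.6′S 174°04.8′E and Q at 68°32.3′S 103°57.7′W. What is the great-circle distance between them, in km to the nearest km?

2685 km

Let φ₁ = -1.3106 rad, φ₂ = -1.1962 rad, and Δλ = 1.4304 rad.
cos c = sin φ₁ sin φ₂ + cos φ₁ cos φ₂ cos Δλ = (-0.9663)(-0.9307) + (0.2572)(0.3659)(0.1399) = 0.91251,
so c = arccos(0.91251) = 0.42142 rad.
Distance = R·c = 6371 × 0.4214 ≈ 2685 km.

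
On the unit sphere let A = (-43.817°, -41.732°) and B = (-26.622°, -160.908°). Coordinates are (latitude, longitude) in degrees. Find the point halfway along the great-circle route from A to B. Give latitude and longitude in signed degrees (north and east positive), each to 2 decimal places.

-53.91°, -111.63°

The central angle between A and B is δ = 1.5750 rad.
With f = 0.5, the slerp weights are sin((1−f)δ)/sin δ = 0.7086 and sin(fδ)/sin δ = 0.7086.
Weighted sum of the unit vectors: (0.7086)·(0.5385,-0.4803,-0.6924) + (0.7086)·(-0.8448,-0.2924,-0.4481) = (-0.2171, -0.5475, -0.8081).
Converting back: φ = atan2(z, √(x²+y²)) = -53.91°, λ = atan2(y, x) = -111.63°.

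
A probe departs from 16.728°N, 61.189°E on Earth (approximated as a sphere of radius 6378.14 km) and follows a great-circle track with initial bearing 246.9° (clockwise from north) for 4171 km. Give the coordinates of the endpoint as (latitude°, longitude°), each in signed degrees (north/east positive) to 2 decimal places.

-0.01°, 27.16°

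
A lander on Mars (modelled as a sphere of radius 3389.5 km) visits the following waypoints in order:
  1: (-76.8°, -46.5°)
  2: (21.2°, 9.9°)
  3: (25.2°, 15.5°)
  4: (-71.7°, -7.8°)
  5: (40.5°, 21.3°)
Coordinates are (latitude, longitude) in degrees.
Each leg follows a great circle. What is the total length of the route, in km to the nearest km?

Leg 1→2: central angle 1.8072 rad, distance 6125.7 km.
Leg 2→3: central angle 0.1137 rad, distance 385.5 km.
Leg 3→4: central angle 1.7146 rad, distance 5811.6 km.
Leg 4→5: central angle 1.9910 rad, distance 6748.6 km.
Total: 6125.7 + 385.5 + 5811.6 + 6748.6 ≈ 19071 km.

19071 km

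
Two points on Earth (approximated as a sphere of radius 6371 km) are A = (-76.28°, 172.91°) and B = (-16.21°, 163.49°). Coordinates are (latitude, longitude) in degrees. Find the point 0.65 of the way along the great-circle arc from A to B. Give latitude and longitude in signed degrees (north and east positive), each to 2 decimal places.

-37.28°, 164.65°

Central angle δ = 1.0520 rad. Interpolating on the sphere with fraction f = 0.65:
P = [sin((1−f)δ)·A + sin(fδ)·B] / sin δ = 0.4145·A + 0.7275·B in Cartesian coordinates,
giving P = (-0.7673, 0.2106, -0.6057), i.e. latitude -37.28°, longitude 164.65°.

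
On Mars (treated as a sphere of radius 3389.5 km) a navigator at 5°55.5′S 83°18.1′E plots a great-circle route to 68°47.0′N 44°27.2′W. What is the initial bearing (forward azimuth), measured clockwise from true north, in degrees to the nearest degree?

Δλ = -127.755° = -2.2297 rad.
y = sin Δλ · cos φ₂ = (-0.7906)(0.3619) = -0.2861
x = cos φ₁ sin φ₂ − sin φ₁ cos φ₂ cos Δλ = (0.9947)(0.9322) − (-0.1032)(0.3619)(-0.6123) = 0.9044
θ = atan2(y, x) = -17.56°; adding 360° gives 342°.

342°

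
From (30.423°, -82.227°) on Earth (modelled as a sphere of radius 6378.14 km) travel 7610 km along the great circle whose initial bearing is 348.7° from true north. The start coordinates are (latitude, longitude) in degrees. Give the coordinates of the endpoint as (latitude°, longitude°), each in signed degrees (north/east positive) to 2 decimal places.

76.59°, 149.52°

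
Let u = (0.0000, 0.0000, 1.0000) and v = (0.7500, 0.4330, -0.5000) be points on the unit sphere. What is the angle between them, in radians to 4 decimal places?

u·v = -0.5000; |u| = 1.0000, |v| = 1.0000.
cos θ = (u·v)/(|u||v|) = -0.5000, so θ = 2.0944 rad.

2.0944 rad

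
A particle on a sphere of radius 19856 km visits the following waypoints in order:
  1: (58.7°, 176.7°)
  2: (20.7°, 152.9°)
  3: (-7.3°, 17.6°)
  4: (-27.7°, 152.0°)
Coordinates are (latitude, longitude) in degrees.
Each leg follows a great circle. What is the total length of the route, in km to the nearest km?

Leg 1→2: central angle 0.7277 rad, distance 14449.9 km.
Leg 2→3: central angle 2.3524 rad, distance 46709.8 km.
Leg 3→4: central angle 2.1596 rad, distance 42881.6 km.
Total: 14449.9 + 46709.8 + 42881.6 ≈ 104041 km.

104041 km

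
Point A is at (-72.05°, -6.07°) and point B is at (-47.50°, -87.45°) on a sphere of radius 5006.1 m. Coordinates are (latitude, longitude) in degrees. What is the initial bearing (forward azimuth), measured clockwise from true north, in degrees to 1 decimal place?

Δλ = -81.380° = -1.4203 rad.
y = sin Δλ · cos φ₂ = (-0.9887)(0.6756) = -0.6680
x = cos φ₁ sin φ₂ − sin φ₁ cos φ₂ cos Δλ = (0.3082)(-0.7373) − (-0.9513)(0.6756)(0.1499) = -0.1309
θ = atan2(y, x) = -101.09°; adding 360° gives 258.9°.

258.9°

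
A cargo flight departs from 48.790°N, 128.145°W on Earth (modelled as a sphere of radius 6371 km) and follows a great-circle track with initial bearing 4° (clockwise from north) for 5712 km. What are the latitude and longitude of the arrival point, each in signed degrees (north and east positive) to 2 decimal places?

Angular distance δ = d/R = 5712/6371 = 0.89656 rad; initial bearing θ = 0.0698 rad.
sin φ₂ = sin φ₁ cos δ + cos φ₁ sin δ cos θ = (0.7523)(0.6243) + (0.6588)(0.7812)(0.9976) = 0.9831, so φ₂ = 79.44°.
Δλ = atan2(sin θ sin δ cos φ₁, cos δ − sin φ₁ sin φ₂) = atan2(0.0359, -0.1153) = 162.700°.
λ₂ = -128.145° + 162.700° = 34.55°.

79.44°, 34.55°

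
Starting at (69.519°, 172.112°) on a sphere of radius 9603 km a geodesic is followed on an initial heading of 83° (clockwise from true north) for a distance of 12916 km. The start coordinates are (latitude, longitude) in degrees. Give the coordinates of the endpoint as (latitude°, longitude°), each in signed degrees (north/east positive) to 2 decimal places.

Angular distance δ = d/R = 12916/9603 = 1.34500 rad; initial bearing θ = 1.4486 rad.
sin φ₂ = sin φ₁ cos δ + cos φ₁ sin δ cos θ = (0.9368)(0.2239) + (0.3499)(0.9746)(0.1219) = 0.2513, so φ₂ = 14.55°.
Δλ = atan2(sin θ sin δ cos φ₁, cos δ − sin φ₁ sin φ₂) = atan2(0.3385, -0.0115) = 91.950°.
λ₂ = 172.112° + 91.950° = 264.06° → -95.94° after wrapping to (−180°, 180°].

14.55°, -95.94°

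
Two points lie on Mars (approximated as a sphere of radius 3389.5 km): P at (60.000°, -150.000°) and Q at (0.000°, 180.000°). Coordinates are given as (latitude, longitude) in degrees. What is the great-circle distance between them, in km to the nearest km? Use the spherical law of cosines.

3806 km

Let φ₁ = 1.0472 rad, φ₂ = 0.0000 rad, and Δλ = -0.5236 rad.
cos c = sin φ₁ sin φ₂ + cos φ₁ cos φ₂ cos Δλ = (0.8660)(0.0000) + (0.5000)(1.0000)(0.8660) = 0.43301,
so c = arccos(0.43301) = 1.12296 rad.
Distance = R·c = 3389.5 × 1.1230 ≈ 3806 km.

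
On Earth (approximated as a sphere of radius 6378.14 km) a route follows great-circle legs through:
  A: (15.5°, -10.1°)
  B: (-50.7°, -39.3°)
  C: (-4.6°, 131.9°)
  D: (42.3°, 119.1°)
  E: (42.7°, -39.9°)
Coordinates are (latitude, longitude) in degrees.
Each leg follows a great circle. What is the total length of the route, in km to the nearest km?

37449 km

Leg A→B: central angle 1.2387 rad, distance 7900.9 km.
Leg B→C: central angle 2.1674 rad, distance 13824.1 km.
Leg C→D: central angle 0.8434 rad, distance 5379.1 km.
Leg D→E: central angle 1.6219 rad, distance 10344.5 km.
Total: 7900.9 + 13824.1 + 5379.1 + 10344.5 ≈ 37449 km.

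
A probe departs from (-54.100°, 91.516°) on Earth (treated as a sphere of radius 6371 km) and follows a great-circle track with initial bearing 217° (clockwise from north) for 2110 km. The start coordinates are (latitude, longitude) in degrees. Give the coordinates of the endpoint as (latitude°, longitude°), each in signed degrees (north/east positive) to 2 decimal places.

-66.68°, 61.89°

Angular distance δ = d/R = 2110/6371 = 0.33119 rad; initial bearing θ = 3.7874 rad.
sin φ₂ = sin φ₁ cos δ + cos φ₁ sin δ cos θ = (-0.8100)(0.9457) + (0.5864)(0.3252)(-0.7986) = -0.9183, so φ₂ = -66.68°.
Δλ = atan2(sin θ sin δ cos φ₁, cos δ − sin φ₁ sin φ₂) = atan2(-0.1147, 0.2018) = -29.624°.
λ₂ = 91.516° − 29.624° = 61.89°.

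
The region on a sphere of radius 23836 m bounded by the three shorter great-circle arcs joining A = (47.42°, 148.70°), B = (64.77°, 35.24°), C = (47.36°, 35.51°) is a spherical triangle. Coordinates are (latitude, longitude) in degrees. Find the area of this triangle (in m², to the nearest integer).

Side lengths (central angles): a = 0.3039, b = 1.2013, c = 0.9869 rad; semiperimeter s = 1.2460.
By l'Huilier's theorem, tan(E/4) = √[tan(s/2) tan((s−a)/2) tan((s−b)/2) tan((s−c)/2)], giving spherical excess E = 0.1306 rad.
Area = E·R² = 0.1306 × (23836)² ≈ 74213703 m².

74213703 m²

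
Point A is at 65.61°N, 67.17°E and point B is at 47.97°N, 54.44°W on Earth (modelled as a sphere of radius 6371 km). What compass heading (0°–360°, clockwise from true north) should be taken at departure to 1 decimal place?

317.7°

Δλ = -121.610° = -2.1225 rad.
y = sin Δλ · cos φ₂ = (-0.8516)(0.6695) = -0.5702
x = cos φ₁ sin φ₂ − sin φ₁ cos φ₂ cos Δλ = (0.4129)(0.7428) − (0.9108)(0.6695)(-0.5241) = 0.6263
θ = atan2(y, x) = -42.31°; adding 360° gives 317.7°.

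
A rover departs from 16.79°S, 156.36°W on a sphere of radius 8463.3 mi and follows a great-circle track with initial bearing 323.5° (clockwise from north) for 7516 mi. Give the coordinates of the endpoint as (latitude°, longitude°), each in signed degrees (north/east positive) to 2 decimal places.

Angular distance δ = d/R = 7516/8463.3 = 0.88807 rad; initial bearing θ = 5.6461 rad.
sin φ₂ = sin φ₁ cos δ + cos φ₁ sin δ cos θ = (-0.2889)(0.6309) + (0.9574)(0.7759)(0.8039) = 0.4148, so φ₂ = 24.51°.
Δλ = atan2(sin θ sin δ cos φ₁, cos δ − sin φ₁ sin φ₂) = atan2(-0.4418, 0.7507) = -30.477°.
λ₂ = -156.360° − 30.477° = -186.84° → 173.16° after wrapping to (−180°, 180°].

24.51°, 173.16°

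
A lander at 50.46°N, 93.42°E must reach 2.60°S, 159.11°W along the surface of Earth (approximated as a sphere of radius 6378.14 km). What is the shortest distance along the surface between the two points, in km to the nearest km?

11472 km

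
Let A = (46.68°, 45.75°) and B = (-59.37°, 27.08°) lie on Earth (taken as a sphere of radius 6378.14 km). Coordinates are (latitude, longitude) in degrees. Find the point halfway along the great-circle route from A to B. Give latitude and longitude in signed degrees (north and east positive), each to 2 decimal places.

Central angle δ = 1.8701 rad. Interpolating on the sphere with fraction f = 0.5:
P = [sin((1−f)δ)·A + sin(fδ)·B] / sin δ = 0.8421·A + 0.8421·B in Cartesian coordinates,
giving P = (0.7851, 0.6091, -0.1119), i.e. latitude -6.43°, longitude 37.81°.

-6.43°, 37.81°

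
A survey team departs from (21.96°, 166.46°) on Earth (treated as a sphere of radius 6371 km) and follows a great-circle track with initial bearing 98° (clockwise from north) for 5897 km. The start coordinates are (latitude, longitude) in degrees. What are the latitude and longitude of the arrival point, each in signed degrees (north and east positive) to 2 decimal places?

6.99°, -140.68°

Angular distance δ = d/R = 5897/6371 = 0.92560 rad; initial bearing θ = 1.7104 rad.
sin φ₂ = sin φ₁ cos δ + cos φ₁ sin δ cos θ = (0.3740)(0.6014) + (0.9274)(0.7990)(-0.1392) = 0.1218, so φ₂ = 6.99°.
Δλ = atan2(sin θ sin δ cos φ₁, cos δ − sin φ₁ sin φ₂) = atan2(0.7338, 0.5558) = 52.858°.
λ₂ = 166.460° + 52.858° = 219.32° → -140.68° after wrapping to (−180°, 180°].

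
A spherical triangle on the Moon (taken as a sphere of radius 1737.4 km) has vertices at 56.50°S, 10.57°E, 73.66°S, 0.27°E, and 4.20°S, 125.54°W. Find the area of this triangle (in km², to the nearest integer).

688212 km²

Side lengths (central angles): a = 1.6648, b = 1.9131, c = 0.3079 rad; semiperimeter s = 1.9429.
By l'Huilier's theorem, tan(E/4) = √[tan(s/2) tan((s−a)/2) tan((s−b)/2) tan((s−c)/2)], giving spherical excess E = 0.2280 rad.
Area = E·R² = 0.2280 × (1737.4)² ≈ 688212 km².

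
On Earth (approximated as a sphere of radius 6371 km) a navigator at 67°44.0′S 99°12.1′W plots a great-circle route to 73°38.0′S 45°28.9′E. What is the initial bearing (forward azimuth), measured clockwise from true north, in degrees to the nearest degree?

164°

Δλ = 144.683° = 2.5252 rad.
y = sin Δλ · cos φ₂ = (0.5781)(0.2818) = 0.1629
x = cos φ₁ sin φ₂ − sin φ₁ cos φ₂ cos Δλ = (0.3789)(-0.9595) − (-0.9254)(0.2818)(-0.8160) = -0.5763
θ = atan2(y, x) = 164.22°, so the bearing is 164°.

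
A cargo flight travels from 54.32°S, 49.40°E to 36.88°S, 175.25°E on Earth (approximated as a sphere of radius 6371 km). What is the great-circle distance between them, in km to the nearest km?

8632 km

Let φ₁ = -0.9481 rad, φ₂ = -0.6437 rad, and Δλ = 2.1965 rad.
cos c = sin φ₁ sin φ₂ + cos φ₁ cos φ₂ cos Δλ = (-0.8123)(-0.6001) + (0.5833)(0.7999)(-0.5857) = 0.21425,
so c = arccos(0.21425) = 1.35487 rad.
Distance = R·c = 6371 × 1.3549 ≈ 8632 km.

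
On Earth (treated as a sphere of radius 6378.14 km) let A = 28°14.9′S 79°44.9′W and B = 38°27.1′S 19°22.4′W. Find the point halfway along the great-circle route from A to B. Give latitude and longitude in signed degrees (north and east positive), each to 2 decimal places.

-37.27°, -51.52°

Central angle δ = 0.8824 rad. Interpolating on the sphere with fraction f = 0.5:
P = [sin((1−f)δ)·A + sin(fδ)·B] / sin δ = 0.5529·A + 0.5529·B in Cartesian coordinates,
giving P = (0.4952, -0.6230, -0.6056), i.e. latitude -37.27°, longitude -51.52°.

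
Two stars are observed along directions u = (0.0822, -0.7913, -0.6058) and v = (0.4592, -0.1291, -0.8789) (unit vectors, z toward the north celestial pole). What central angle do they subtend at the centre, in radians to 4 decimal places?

0.8334 rad

u·v = 0.6723; |u| = 1.0000, |v| = 1.0000.
cos θ = (u·v)/(|u||v|) = 0.6724, so θ = 0.8334 rad.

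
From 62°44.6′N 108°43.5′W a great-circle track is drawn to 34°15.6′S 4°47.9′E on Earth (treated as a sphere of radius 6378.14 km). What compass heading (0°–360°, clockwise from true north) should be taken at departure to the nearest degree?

Δλ = 113.523° = 1.9814 rad.
y = sin Δλ · cos φ₂ = (0.9169)(0.8265) = 0.7578
x = cos φ₁ sin φ₂ − sin φ₁ cos φ₂ cos Δλ = (0.4580)(-0.5629) − (0.8890)(0.8265)(-0.3991) = 0.0354
θ = atan2(y, x) = 87.32°, so the bearing is 87°.

87°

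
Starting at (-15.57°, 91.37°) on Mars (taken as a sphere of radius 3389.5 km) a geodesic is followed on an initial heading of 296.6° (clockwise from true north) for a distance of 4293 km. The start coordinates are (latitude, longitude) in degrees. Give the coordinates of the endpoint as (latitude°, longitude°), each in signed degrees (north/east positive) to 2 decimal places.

19.34°, 26.67°

Angular distance δ = d/R = 4293/3389.5 = 1.26656 rad; initial bearing θ = 5.1766 rad.
sin φ₂ = sin φ₁ cos δ + cos φ₁ sin δ cos θ = (-0.2684)(0.2996) + (0.9633)(0.9541)(0.4478) = 0.3311, so φ₂ = 19.34°.
Δλ = atan2(sin θ sin δ cos φ₁, cos δ − sin φ₁ sin φ₂) = atan2(-0.8218, 0.3884) = -64.701°.
λ₂ = 91.370° − 64.701° = 26.67°.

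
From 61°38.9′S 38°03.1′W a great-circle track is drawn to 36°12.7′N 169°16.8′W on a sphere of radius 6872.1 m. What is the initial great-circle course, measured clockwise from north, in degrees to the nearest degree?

253°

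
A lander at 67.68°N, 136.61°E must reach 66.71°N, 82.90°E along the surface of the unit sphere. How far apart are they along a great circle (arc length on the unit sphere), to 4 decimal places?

0.3523

Let φ₁ = 1.1812 rad, φ₂ = 1.1643 rad, and Δλ = -0.9374 rad.
cos c = sin φ₁ sin φ₂ + cos φ₁ cos φ₂ cos Δλ = (0.9251)(0.9185) + (0.3798)(0.3954)(0.5919) = 0.93857,
so c = arccos(0.93857) = 0.35233 rad.
On the unit sphere the arc length equals the central angle: 0.3523.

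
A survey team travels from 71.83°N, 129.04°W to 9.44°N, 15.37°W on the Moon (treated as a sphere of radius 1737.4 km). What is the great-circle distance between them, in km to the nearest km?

2673 km

Let φ₁ = 1.2537 rad, φ₂ = 0.1648 rad, and Δλ = 1.9839 rad.
cos c = sin φ₁ sin φ₂ + cos φ₁ cos φ₂ cos Δλ = (0.9501)(0.1640) + (0.3118)(0.9865)(-0.4015) = 0.03234,
so c = arccos(0.03234) = 1.53845 rad.
Distance = R·c = 1737.4 × 1.5385 ≈ 2673 km.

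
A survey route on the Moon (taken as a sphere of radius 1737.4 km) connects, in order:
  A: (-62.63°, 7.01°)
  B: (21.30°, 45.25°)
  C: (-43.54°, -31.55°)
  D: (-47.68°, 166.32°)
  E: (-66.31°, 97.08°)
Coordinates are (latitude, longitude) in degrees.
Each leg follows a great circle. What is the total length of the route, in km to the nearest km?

9446 km

Leg A→B: central angle 1.5570 rad, distance 2705.1 km.
Leg B→C: central angle 1.6670 rad, distance 2896.2 km.
Leg C→D: central angle 1.5259 rad, distance 2651.2 km.
Leg D→E: central angle 0.6873 rad, distance 1194.1 km.
Total: 2705.1 + 2896.2 + 2651.2 + 1194.1 ≈ 9446 km.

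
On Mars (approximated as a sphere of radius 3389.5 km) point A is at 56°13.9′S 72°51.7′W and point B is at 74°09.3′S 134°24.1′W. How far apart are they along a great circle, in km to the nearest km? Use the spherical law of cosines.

In radians: φ₁ = -0.9814, φ₂ = -1.2942, Δλ = -61.540° = -1.0741 rad.
cos c = sin φ₁ sin φ₂ + cos φ₁ cos φ₂ cos Δλ = (-0.8313)(-0.9620) + (0.5558)(0.2730)(0.4765) = 0.87203,
so c = arccos(0.87203) = 0.51147 rad.
Distance = R·c = 3389.5 × 0.5115 ≈ 1734 km.

1734 km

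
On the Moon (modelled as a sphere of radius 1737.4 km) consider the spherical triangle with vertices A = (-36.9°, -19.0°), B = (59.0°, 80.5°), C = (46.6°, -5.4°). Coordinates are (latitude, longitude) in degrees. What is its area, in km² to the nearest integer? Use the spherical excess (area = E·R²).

Side lengths (central angles): a = 0.8657, b = 1.4728, c = 2.1928 rad; semiperimeter s = 2.2657.
By l'Huilier's theorem, tan(E/4) = √[tan(s/2) tan((s−a)/2) tan((s−b)/2) tan((s−c)/2)], giving spherical excess E = 0.6568 rad.
Area = E·R² = 0.6568 × (1737.4)² ≈ 1982441 km².

1982441 km²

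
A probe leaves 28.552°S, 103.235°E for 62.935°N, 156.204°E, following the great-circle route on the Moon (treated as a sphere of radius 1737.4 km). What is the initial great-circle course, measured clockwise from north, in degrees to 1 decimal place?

Δλ = 52.969° = 0.9245 rad.
y = sin Δλ · cos φ₂ = (0.7983)(0.4550) = 0.3632
x = cos φ₁ sin φ₂ − sin φ₁ cos φ₂ cos Δλ = (0.8784)(0.8905) − (-0.4780)(0.4550)(0.6022) = 0.9132
θ = atan2(y, x) = 21.69°, so the bearing is 21.7°.

21.7°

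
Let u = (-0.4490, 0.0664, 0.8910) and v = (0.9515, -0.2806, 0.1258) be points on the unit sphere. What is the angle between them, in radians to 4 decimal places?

1.9111 rad

u·v = -0.3338; |u| = 0.9999, |v| = 1.0000.
cos θ = (u·v)/(|u||v|) = -0.3338, so θ = 1.9111 rad.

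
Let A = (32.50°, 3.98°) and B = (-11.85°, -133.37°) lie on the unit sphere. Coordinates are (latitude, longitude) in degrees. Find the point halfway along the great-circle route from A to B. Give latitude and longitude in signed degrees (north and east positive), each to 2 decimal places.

26.20°, -75.46°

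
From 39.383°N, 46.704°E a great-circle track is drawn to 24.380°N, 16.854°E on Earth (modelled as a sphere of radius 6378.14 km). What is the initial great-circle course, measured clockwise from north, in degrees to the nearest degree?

With φ₁ = 0.6874, φ₂ = 0.4255, Δλ = -0.5210 rad, the forward-azimuth formula gives
θ = atan2( sin Δλ cos φ₂ , cos φ₁ sin φ₂ − sin φ₁ cos φ₂ cos Δλ ) = atan2(-0.4533, -0.1822) = -111.89°.
Adding 360° brings this into [0°, 360°): 248°.

248°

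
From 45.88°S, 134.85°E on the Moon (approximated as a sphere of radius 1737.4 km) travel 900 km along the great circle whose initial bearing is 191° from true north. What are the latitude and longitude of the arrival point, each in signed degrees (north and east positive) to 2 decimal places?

Angular distance δ = d/R = 900/1737.4 = 0.51802 rad; initial bearing θ = 3.3336 rad.
sin φ₂ = sin φ₁ cos δ + cos φ₁ sin δ cos θ = (-0.7179)(0.8688) + (0.6962)(0.4952)(-0.9816) = -0.9621, so φ₂ = -74.17°.
Δλ = atan2(sin θ sin δ cos φ₁, cos δ − sin φ₁ sin φ₂) = atan2(-0.0658, 0.1781) = -20.265°.
λ₂ = 134.850° − 20.265° = 114.59°.

-74.17°, 114.59°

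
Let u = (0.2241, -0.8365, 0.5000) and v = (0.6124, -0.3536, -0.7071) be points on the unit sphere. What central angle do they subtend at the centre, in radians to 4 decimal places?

1.4912 rad

u·v = 0.0795; |u| = 1.0000, |v| = 1.0000.
cos θ = (u·v)/(|u||v|) = 0.0795, so θ = 1.4912 rad.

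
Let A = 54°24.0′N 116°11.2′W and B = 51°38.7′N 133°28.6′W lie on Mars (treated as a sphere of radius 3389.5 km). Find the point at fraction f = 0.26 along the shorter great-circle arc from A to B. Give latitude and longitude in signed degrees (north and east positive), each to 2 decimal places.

Central angle δ = 0.1872 rad. Interpolating on the sphere with fraction f = 0.26:
P = [sin((1−f)δ)·A + sin(fδ)·B] / sin δ = 0.7420·A + 0.2614·B in Cartesian coordinates,
giving P = (-0.3022, -0.5053, 0.8083), i.e. latitude 53.93°, longitude -120.88°.

53.93°, -120.88°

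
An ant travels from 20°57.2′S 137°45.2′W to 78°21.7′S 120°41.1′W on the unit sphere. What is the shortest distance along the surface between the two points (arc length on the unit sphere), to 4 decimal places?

1.0118

Let φ₁ = -0.3657 rad, φ₂ = -1.3677 rad, and Δλ = 0.2979 rad.
cos c = sin φ₁ sin φ₂ + cos φ₁ cos φ₂ cos Δλ = (-0.3576)(-0.9794) + (0.9339)(0.2017)(0.9560) = 0.53035,
so c = arccos(0.53035) = 1.01178 rad.
On the unit sphere the arc length equals the central angle: 1.0118.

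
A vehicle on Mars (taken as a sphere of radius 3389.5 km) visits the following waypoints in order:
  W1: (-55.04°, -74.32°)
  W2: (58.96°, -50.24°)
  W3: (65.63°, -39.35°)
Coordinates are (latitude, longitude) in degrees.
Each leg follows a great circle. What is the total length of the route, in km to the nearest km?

7334 km

Leg W1→W2: central angle 2.0180 rad, distance 6840.0 km.
Leg W2→W3: central angle 0.1457 rad, distance 494.0 km.
Total: 6840.0 + 494.0 ≈ 7334 km.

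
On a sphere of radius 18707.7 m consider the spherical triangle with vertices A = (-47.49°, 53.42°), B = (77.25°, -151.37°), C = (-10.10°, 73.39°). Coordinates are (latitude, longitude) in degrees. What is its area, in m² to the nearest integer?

143800135 m²

Side lengths (central angles): a = 1.9021, b = 0.7159, c = 2.5951 rad; semiperimeter s = 2.6066.
By l'Huilier's theorem, tan(E/4) = √[tan(s/2) tan((s−a)/2) tan((s−b)/2) tan((s−c)/2)], giving spherical excess E = 0.4109 rad.
Area = E·R² = 0.4109 × (18707.7)² ≈ 143800135 m².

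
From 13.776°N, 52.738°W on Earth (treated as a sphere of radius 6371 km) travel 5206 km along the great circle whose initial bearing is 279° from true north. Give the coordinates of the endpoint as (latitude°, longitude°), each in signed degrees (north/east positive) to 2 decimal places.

15.89°, -101.23°

Angular distance δ = d/R = 5206/6371 = 0.81714 rad; initial bearing θ = 4.8695 rad.
sin φ₂ = sin φ₁ cos δ + cos φ₁ sin δ cos θ = (0.2381)(0.6843) + (0.9712)(0.7292)(0.1564) = 0.2737, so φ₂ = 15.89°.
Δλ = atan2(sin θ sin δ cos φ₁, cos δ − sin φ₁ sin φ₂) = atan2(-0.6995, 0.6191) = -48.488°.
λ₂ = -52.738° − 48.488° = -101.23°.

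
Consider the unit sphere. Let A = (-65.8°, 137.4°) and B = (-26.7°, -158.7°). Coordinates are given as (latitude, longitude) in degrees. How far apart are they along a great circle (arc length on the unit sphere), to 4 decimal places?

0.9631

In radians: φ₁ = -1.1484, φ₂ = -0.4660, Δλ = 63.900° = 1.1153 rad.
Haversine: a = sin²(Δφ/2) + cos φ₁ cos φ₂ sin²(Δλ/2) = 0.1120 + (0.4099)(0.8934)(0.2800) = 0.21453.
Central angle c = 2·arcsin(√a) = 0.96314 rad.
On the unit sphere the arc length equals the central angle: 0.9631.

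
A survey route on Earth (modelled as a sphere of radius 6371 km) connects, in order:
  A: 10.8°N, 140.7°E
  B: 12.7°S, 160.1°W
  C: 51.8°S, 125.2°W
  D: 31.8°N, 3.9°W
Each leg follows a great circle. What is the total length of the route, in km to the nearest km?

27223 km

Leg A→B: central angle 1.1046 rad, distance 7037.5 km.
Leg B→C: central angle 0.8399 rad, distance 5350.9 km.
Leg C→D: central angle 2.3284 rad, distance 14834.0 km.
Total: 7037.5 + 5350.9 + 14834.0 ≈ 27223 km.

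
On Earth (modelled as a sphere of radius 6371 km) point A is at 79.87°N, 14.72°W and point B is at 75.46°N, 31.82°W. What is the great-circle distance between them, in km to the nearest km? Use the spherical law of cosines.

632 km

Let φ₁ = 1.3940 rad, φ₂ = 1.3170 rad, and Δλ = -0.2985 rad.
cos c = sin φ₁ sin φ₂ + cos φ₁ cos φ₂ cos Δλ = (0.9844)(0.9680) + (0.1759)(0.2511)(0.9558) = 0.99509,
so c = arccos(0.99509) = 0.09916 rad.
Distance = R·c = 6371 × 0.0992 ≈ 632 km.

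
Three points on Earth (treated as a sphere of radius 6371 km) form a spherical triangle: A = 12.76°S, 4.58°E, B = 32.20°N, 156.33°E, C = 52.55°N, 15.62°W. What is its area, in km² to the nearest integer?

62386414 km²

Side lengths (central angles): a = 1.6573, b = 1.1797, c = 2.5768 rad; semiperimeter s = 2.7069.
By l'Huilier's theorem, tan(E/4) = √[tan(s/2) tan((s−a)/2) tan((s−b)/2) tan((s−c)/2)], giving spherical excess E = 1.5370 rad.
Area = E·R² = 1.5370 × (6371)² ≈ 62386414 km².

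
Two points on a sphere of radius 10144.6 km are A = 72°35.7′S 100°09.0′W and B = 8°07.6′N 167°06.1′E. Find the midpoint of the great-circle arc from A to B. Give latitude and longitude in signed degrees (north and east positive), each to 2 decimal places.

The central angle between A and B is δ = 1.7204 rad.
With f = 0.5, the slerp weights are sin((1−f)δ)/sin δ = 0.7666 and sin(fδ)/sin δ = 0.7666.
Weighted sum of the unit vectors: (0.7666)·(-0.0527,-0.2944,-0.9542) + (0.7666)·(-0.9650,0.2210,0.1414) = (-0.7801, -0.0563, -0.6231).
Converting back: φ = atan2(z, √(x²+y²)) = -38.54°, λ = atan2(y, x) = -175.87°.

-38.54°, -175.87°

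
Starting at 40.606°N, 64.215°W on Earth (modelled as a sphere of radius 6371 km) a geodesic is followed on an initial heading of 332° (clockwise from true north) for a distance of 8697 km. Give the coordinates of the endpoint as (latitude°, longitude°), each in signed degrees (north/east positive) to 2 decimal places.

52.11°, 164.22°

Angular distance δ = d/R = 8697/6371 = 1.36509 rad; initial bearing θ = 5.7945 rad.
sin φ₂ = sin φ₁ cos δ + cos φ₁ sin δ cos θ = (0.6509)(0.2043) + (0.7592)(0.9789)(0.8829) = 0.7891, so φ₂ = 52.11°.
Δλ = atan2(sin θ sin δ cos φ₁, cos δ − sin φ₁ sin φ₂) = atan2(-0.3489, -0.3094) = -131.562°.
λ₂ = -64.215° − 131.562° = -195.78° → 164.22° after wrapping to (−180°, 180°].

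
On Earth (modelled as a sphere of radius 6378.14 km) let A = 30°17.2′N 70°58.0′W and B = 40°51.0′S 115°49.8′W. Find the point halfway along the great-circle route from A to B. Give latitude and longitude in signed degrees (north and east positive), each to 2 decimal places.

The central angle between A and B is δ = 1.4373 rad.
With f = 0.5, the slerp weights are sin((1−f)δ)/sin δ = 0.6643 and sin(fδ)/sin δ = 0.6643.
Weighted sum of the unit vectors: (0.6643)·(0.2816,-0.8163,0.5043) + (0.6643)·(-0.3296,-0.6809,-0.6541) = (-0.0319, -0.9945, -0.0995).
Converting back: φ = atan2(z, √(x²+y²)) = -5.71°, λ = atan2(y, x) = -91.84°.

-5.71°, -91.84°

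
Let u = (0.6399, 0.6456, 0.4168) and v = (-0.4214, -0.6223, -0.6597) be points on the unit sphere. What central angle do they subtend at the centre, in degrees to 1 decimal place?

u·v = -0.9464; |u| = 1.0000, |v| = 1.0000.
cos θ = (u·v)/(|u||v|) = -0.9464, so θ = 161.1°.

161.1°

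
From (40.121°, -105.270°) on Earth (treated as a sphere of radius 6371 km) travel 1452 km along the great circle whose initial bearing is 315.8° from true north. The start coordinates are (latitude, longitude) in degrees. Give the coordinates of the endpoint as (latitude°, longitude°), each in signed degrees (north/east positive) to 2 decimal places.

Angular distance δ = d/R = 1452/6371 = 0.22791 rad; initial bearing θ = 5.5117 rad.
sin φ₂ = sin φ₁ cos δ + cos φ₁ sin δ cos θ = (0.6444)(0.9741) + (0.7647)(0.2259)(0.7169) = 0.7516, so φ₂ = 48.73°.
Δλ = atan2(sin θ sin δ cos φ₁, cos δ − sin φ₁ sin φ₂) = atan2(-0.1205, 0.4898) = -13.816°.
λ₂ = -105.270° − 13.816° = -119.09°.

48.73°, -119.09°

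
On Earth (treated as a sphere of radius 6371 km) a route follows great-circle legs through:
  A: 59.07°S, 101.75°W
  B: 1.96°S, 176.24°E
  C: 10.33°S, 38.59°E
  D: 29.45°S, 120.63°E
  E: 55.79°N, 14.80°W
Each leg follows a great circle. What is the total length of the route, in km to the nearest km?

Leg A→B: central angle 1.4699 rad, distance 9364.6 km.
Leg B→C: central angle 2.3753 rad, distance 15133.2 km.
Leg C→D: central angle 1.3625 rad, distance 8680.5 km.
Leg D→E: central angle 2.4270 rad, distance 15462.5 km.
Total: 9364.6 + 15133.2 + 8680.5 + 15462.5 ≈ 48641 km.

48641 km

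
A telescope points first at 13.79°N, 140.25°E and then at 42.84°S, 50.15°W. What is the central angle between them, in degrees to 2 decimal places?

149.60°

In radians: φ₁ = 0.2407, φ₂ = -0.7477, Δλ = 169.600° = 2.9601 rad.
cos c = sin φ₁ sin φ₂ + cos φ₁ cos φ₂ cos Δλ = (0.2384)(-0.6800) + (0.9712)(0.7333)(-0.9836) = -0.86250,
so c = arccos(-0.86250) = 2.61098 rad.
So the angular separation is 149.60°.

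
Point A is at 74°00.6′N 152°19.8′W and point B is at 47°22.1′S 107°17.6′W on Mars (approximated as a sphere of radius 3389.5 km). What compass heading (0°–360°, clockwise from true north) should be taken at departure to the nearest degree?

144°

Δλ = 45.037° = 0.7860 rad.
y = sin Δλ · cos φ₂ = (0.7076)(0.6773) = 0.4792
x = cos φ₁ sin φ₂ − sin φ₁ cos φ₂ cos Δλ = (0.2755)(-0.7357) − (0.9613)(0.6773)(0.7067) = -0.6628
θ = atan2(y, x) = 144.13°, so the bearing is 144°.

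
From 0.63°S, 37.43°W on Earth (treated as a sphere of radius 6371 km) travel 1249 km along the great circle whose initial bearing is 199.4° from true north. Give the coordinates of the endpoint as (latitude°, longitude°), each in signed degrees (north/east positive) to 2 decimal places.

Angular distance δ = d/R = 1249/6371 = 0.19604 rad; initial bearing θ = 3.4802 rad.
sin φ₂ = sin φ₁ cos δ + cos φ₁ sin δ cos θ = (-0.0110)(0.9808) + (0.9999)(0.1948)(-0.9432) = -0.1945, so φ₂ = -11.22°.
Δλ = atan2(sin θ sin δ cos φ₁, cos δ − sin φ₁ sin φ₂) = atan2(-0.0647, 0.9787) = -3.782°.
λ₂ = -37.430° − 3.782° = -41.21°.

-11.22°, -41.21°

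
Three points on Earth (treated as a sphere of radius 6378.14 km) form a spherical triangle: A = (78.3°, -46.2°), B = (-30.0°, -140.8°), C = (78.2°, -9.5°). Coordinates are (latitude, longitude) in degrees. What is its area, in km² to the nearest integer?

2645296 km²

Side lengths (central angles): a = 2.2222, b = 0.1283, c = 2.0987 rad; semiperimeter s = 2.2246.
By l'Huilier's theorem, tan(E/4) = √[tan(s/2) tan((s−a)/2) tan((s−b)/2) tan((s−c)/2)], giving spherical excess E = 0.0650 rad.
Area = E·R² = 0.0650 × (6378.14)² ≈ 2645296 km².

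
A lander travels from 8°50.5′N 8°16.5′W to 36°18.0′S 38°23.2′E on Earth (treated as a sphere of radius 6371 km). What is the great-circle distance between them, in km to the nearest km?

In radians: φ₁ = 0.1543, φ₂ = -0.6336, Δλ = 46.662° = 0.8144 rad.
cos c = sin φ₁ sin φ₂ + cos φ₁ cos φ₂ cos Δλ = (0.1537)(-0.5920) + (0.9881)(0.8059)(0.6863) = 0.45554,
so c = arccos(0.45554) = 1.09781 rad.
Distance = R·c = 6371 × 1.0978 ≈ 6994 km.

6994 km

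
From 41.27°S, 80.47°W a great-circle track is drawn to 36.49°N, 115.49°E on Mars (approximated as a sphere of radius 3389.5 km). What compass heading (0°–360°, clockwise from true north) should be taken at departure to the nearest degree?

254°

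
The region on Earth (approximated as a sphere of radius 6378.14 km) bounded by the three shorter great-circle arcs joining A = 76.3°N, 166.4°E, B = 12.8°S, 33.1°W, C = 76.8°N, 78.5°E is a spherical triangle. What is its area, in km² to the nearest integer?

17391589 km²

Side lengths (central angles): a = 1.8730, b = 0.3243, c = 2.0186 rad; semiperimeter s = 2.1080.
By l'Huilier's theorem, tan(E/4) = √[tan(s/2) tan((s−a)/2) tan((s−b)/2) tan((s−c)/2)], giving spherical excess E = 0.4275 rad.
Area = E·R² = 0.4275 × (6378.14)² ≈ 17391589 km².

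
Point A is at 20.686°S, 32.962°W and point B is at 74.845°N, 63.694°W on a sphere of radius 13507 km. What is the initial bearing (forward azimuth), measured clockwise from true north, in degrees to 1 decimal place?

With φ₁ = -0.3610, φ₂ = 1.3063, Δλ = -0.5364 rad, the forward-azimuth formula gives
θ = atan2( sin Δλ cos φ₂ , cos φ₁ sin φ₂ − sin φ₁ cos φ₂ cos Δλ ) = atan2(-0.1336, 0.9824) = -7.74°.
Adding 360° brings this into [0°, 360°): 352.3°.

352.3°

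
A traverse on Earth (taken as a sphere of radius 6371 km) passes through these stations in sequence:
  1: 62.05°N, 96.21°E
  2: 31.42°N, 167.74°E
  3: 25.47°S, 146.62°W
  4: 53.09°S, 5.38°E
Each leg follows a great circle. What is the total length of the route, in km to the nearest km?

24848 km

Leg 1→2: central angle 0.9432 rad, distance 6009.0 km.
Leg 2→3: central angle 1.2509 rad, distance 7969.4 km.
Leg 3→4: central angle 1.7061 rad, distance 10869.5 km.
Total: 6009.0 + 7969.4 + 10869.5 ≈ 24848 km.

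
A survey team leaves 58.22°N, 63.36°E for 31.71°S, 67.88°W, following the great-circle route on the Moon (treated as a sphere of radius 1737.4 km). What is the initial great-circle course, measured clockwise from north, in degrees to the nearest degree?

287°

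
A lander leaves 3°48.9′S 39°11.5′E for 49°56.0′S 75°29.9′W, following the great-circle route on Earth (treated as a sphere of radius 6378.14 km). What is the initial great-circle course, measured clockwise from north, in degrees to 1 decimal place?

With φ₁ = -0.0666, φ₂ = -0.8715, Δλ = -2.0017 rad, the forward-azimuth formula gives
θ = atan2( sin Δλ cos φ₂ , cos φ₁ sin φ₂ − sin φ₁ cos φ₂ cos Δλ ) = atan2(-0.5848, -0.7815) = -143.19°.
Adding 360° brings this into [0°, 360°): 216.8°.

216.8°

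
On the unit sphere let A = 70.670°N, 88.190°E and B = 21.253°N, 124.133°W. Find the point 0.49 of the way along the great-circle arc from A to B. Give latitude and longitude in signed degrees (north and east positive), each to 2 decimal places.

63.43°, -140.00°

Central angle δ = 1.4893 rad. Interpolating on the sphere with fraction f = 0.49:
P = [sin((1−f)δ)·A + sin(fδ)·B] / sin δ = 0.6909·A + 0.6689·B in Cartesian coordinates,
giving P = (-0.3426, -0.2875, 0.8944), i.e. latitude 63.43°, longitude -140.00°.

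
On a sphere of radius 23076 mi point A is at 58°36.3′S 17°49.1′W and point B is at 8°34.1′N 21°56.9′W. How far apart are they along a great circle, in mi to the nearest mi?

27088 mi

With latitudes φ₁ = -58.605°, φ₂ = 8.568° and longitude difference Δλ = -4.130°:
cos c = sin φ₁ sin φ₂ + cos φ₁ cos φ₂ cos Δλ = (-0.8536)(0.1490) + (0.5209)(0.9888)(0.9974) = 0.38661,
so c = arccos(0.38661) = 1.17385 rad.
Distance = R·c = 23076 × 1.1738 ≈ 27088 mi.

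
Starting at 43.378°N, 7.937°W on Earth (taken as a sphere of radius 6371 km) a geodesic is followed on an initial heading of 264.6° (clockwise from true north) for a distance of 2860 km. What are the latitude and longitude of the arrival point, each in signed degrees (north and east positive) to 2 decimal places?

36.09°, -40.26°

Angular distance δ = d/R = 2860/6371 = 0.44891 rad; initial bearing θ = 4.6181 rad.
sin φ₂ = sin φ₁ cos δ + cos φ₁ sin δ cos θ = (0.6868)(0.9009) + (0.7268)(0.4340)(-0.0941) = 0.5891, so φ₂ = 36.09°.
Δλ = atan2(sin θ sin δ cos φ₁, cos δ − sin φ₁ sin φ₂) = atan2(-0.3140, 0.4963) = -32.322°.
λ₂ = -7.937° − 32.322° = -40.26°.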